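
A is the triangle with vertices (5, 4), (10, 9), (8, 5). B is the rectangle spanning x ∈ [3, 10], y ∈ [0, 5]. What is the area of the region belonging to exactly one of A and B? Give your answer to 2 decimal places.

38.00

|A| = 5, |B| = 35, |A∩B| = 1.
|A △ B| = |A| + |B| − 2·|A∩B| = 5 + 35 − 2 = 38.00.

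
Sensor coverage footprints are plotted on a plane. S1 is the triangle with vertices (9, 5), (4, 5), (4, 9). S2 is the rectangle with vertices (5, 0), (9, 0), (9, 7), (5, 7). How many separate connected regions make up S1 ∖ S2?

S1 ∖ S2 is a single connected region.

1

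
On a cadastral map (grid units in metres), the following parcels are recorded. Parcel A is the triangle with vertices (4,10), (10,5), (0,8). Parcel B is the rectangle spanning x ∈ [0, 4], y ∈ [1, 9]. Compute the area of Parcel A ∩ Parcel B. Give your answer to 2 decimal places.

5.40

The intersection is the polygon with vertices (0,8), (2,9), (4,9), (4,6.8).
By the shoelace formula its area is 5.40.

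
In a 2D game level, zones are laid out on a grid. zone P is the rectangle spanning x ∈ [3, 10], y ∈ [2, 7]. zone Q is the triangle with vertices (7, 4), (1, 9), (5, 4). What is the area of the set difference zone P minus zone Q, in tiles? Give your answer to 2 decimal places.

|zone P| = 35, |zone P∩zone Q| = 4.1.
|zone P ∖ zone Q| = |zone P| − |zone P∩zone Q| = 35 − 4.1 = 30.90.

30.90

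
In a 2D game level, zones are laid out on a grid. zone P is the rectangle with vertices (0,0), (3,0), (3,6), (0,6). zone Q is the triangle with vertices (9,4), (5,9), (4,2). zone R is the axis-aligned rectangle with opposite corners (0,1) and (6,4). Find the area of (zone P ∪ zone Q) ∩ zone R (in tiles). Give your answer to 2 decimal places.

11.91

|zone P ∪ zone Q| = 34.5.
|(zone P ∪ zone Q) ∩ zone R| = 11.91.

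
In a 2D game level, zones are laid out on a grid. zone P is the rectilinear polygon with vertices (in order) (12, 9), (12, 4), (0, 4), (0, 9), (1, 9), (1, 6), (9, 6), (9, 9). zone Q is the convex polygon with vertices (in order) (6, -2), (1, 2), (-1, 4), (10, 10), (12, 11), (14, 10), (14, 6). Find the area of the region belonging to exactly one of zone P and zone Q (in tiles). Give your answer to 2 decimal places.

70.88

|zone P| = 36, |zone Q| = 97, |zone P∩zone Q| = 31.0606.
|zone P △ zone Q| = |zone P| + |zone Q| − 2·|zone P∩zone Q| = 36 + 97 − 62.1212 = 70.88.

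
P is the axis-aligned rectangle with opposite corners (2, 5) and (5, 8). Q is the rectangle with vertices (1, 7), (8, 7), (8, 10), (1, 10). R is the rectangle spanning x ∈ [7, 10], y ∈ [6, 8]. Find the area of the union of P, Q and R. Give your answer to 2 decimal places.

By inclusion–exclusion:
Individual areas: |P| = 9, |Q| = 21, |R| = 6.
|P∩Q|: x∈[2,5], y∈[7,8] → 3·1 = 3.
|P∩R| = 0 (no overlap).
|Q∩R|: x∈[7,8], y∈[7,8] → 1·1 = 1.
|P∩Q∩R| = 0.
|P ∪ Q ∪ R| = 36 − 4 + 0 = 32.00.

32.00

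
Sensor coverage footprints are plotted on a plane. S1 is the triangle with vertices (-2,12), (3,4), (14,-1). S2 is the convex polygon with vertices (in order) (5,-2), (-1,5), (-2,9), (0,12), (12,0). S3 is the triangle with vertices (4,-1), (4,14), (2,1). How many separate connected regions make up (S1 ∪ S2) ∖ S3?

(S1 ∪ S2) ∖ S3 splits into 2 disjoint pieces (area 32.128, area 42.1798).

2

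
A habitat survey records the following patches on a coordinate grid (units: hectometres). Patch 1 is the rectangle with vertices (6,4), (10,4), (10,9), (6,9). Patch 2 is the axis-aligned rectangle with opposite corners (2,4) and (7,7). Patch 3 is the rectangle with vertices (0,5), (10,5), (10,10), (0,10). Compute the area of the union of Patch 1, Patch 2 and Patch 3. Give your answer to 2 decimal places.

58.00

By inclusion–exclusion:
Individual areas: |Patch 1| = 20, |Patch 2| = 15, |Patch 3| = 50.
|Patch 1∩Patch 2|: x∈[6,7], y∈[4,7] → 1·3 = 3.
|Patch 1∩Patch 3|: x∈[6,10], y∈[5,9] → 4·4 = 16.
|Patch 2∩Patch 3|: x∈[2,7], y∈[5,7] → 5·2 = 10.
|Patch 1∩Patch 2∩Patch 3| = 2.
|Patch 1 ∪ Patch 2 ∪ Patch 3| = 85 − 29 + 2 = 58.00.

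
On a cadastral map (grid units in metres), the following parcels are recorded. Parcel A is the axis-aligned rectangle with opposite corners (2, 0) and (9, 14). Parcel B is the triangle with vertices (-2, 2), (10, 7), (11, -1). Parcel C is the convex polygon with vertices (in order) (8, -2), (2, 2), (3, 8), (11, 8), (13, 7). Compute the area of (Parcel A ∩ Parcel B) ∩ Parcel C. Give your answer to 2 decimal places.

The region (Parcel A ∩ Parcel B) ∩ Parcel C is the polygon with vertices (6.667,0), (4.118,0.588), (2,2), (2.299,3.791), (9,6.583), (9,0).
By the shoelace formula its area is 32.14.

32.14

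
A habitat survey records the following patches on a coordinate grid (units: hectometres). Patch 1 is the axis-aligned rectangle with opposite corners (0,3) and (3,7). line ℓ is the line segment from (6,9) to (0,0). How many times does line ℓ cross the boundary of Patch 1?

The segment meets the boundary at (2,3), (3,4.5).

2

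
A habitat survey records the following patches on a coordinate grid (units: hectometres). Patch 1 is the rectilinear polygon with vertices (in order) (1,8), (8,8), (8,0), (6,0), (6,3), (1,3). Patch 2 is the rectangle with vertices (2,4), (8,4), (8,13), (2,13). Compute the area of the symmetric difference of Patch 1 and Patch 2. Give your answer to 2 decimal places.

|Patch 1| = 41, |Patch 2| = 54, |Patch 1∩Patch 2| = 24.
|Patch 1 △ Patch 2| = |Patch 1| + |Patch 2| − 2·|Patch 1∩Patch 2| = 41 + 54 − 48 = 47.00.

47.00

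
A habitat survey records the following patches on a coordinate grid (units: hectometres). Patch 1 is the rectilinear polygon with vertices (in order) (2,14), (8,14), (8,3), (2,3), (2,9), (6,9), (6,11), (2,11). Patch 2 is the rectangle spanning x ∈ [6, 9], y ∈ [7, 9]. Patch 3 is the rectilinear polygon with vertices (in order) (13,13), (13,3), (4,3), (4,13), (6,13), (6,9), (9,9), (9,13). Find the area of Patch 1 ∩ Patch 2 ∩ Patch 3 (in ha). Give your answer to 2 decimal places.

The intersection is the polygon with vertices (6,7), (6,9), (8,9), (8,7).
By the shoelace formula its area is 4.00.

4.00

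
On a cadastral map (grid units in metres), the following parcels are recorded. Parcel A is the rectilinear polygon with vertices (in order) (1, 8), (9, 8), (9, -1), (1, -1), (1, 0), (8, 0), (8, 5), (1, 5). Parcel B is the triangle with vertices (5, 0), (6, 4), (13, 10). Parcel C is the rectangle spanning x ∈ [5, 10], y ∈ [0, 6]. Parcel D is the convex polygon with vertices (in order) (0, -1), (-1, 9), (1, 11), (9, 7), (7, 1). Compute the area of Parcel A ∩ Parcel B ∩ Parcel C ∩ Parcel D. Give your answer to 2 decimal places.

The intersection is the polygon with vertices (8,5), (7.167,5), (8.333,6), (8.667,6), (8,4).
By the shoelace formula its area is 0.92.

0.92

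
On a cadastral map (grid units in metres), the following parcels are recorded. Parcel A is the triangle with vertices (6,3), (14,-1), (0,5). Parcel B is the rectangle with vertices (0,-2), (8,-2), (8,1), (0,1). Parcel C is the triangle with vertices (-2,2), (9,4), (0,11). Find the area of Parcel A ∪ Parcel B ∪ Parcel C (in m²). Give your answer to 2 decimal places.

By inclusion–exclusion:
Individual areas: |Parcel A| = 4, |Parcel B| = 24, |Parcel C| = 47.5.
|Parcel A∩Parcel B| = 0.
|Parcel A∩Parcel C| = 1.0526.
|Parcel B∩Parcel C| = 0.
|Parcel A∩Parcel B∩Parcel C| = 0.
|Parcel A ∪ Parcel B ∪ Parcel C| = 75.5 − 1.0526 + 0 = 74.45.

74.45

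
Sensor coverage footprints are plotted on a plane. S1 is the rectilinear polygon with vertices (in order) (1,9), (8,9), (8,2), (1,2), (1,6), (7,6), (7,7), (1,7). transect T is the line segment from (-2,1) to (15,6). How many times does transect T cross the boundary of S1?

2

The segment meets the boundary at (8,3.941), (1.4,2).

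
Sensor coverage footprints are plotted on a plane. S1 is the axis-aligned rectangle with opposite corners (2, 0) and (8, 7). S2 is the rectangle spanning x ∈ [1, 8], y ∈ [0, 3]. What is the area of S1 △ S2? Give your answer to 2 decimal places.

27.00

|S1∩S2|: x∈[2,8], y∈[0,3] → 6·3 = 18.
|S1 △ S2| = |S1| + |S2| − 2·|S1∩S2| = 42 + 21 − 36 = 27.00.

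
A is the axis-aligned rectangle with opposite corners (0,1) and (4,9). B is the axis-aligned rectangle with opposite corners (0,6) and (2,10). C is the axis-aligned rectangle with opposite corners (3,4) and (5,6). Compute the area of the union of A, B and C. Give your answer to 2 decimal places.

36.00

By inclusion–exclusion:
Individual areas: |A| = 32, |B| = 8, |C| = 4.
|A∩B|: x∈[0,2], y∈[6,9] → 2·3 = 6.
|A∩C|: x∈[3,4], y∈[4,6] → 1·2 = 2.
|B∩C| = 0 (no overlap).
|A∩B∩C| = 0.
|A ∪ B ∪ C| = 44 − 8 + 0 = 36.00.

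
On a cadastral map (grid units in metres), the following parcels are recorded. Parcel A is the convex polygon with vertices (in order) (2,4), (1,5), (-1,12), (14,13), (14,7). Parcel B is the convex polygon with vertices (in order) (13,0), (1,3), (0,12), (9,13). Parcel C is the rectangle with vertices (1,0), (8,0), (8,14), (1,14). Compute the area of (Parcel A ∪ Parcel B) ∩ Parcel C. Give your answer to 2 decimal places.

The region (Parcel A ∪ Parcel B) ∩ Parcel C is the polygon with vertices (1.5,12.167), (8,12.889), (8,1.25), (1,3), (1,12.133).
By the shoelace formula its area is 72.63.

72.63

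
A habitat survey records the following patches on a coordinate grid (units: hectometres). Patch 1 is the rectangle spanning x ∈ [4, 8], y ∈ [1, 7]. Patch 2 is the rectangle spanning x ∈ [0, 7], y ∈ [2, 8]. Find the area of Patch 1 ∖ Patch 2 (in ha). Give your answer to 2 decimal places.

9.00

|Patch 1∩Patch 2|: x∈[4,7], y∈[2,7] → 3·5 = 15.
|Patch 1| = 24.
|Patch 1 ∖ Patch 2| = |Patch 1| − |Patch 1∩Patch 2| = 24 − 15 = 9.00.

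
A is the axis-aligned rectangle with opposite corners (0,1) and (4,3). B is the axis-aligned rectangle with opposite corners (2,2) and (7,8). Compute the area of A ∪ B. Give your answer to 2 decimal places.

36.00

By inclusion–exclusion:
Individual areas: |A| = 8, |B| = 30.
|A∩B|: x∈[2,4], y∈[2,3] → 2·1 = 2.
|A ∪ B| = 38 − 2 = 36.00.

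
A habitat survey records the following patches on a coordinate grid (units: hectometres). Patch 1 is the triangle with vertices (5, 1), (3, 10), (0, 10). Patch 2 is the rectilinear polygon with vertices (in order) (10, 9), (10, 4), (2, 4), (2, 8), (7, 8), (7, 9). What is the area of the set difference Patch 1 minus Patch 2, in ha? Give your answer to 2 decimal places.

|Patch 1| = 13.5, |Patch 1∩Patch 2| = 5.9556.
|Patch 1 ∖ Patch 2| = |Patch 1| − |Patch 1∩Patch 2| = 13.5 − 5.9556 = 7.54.

7.54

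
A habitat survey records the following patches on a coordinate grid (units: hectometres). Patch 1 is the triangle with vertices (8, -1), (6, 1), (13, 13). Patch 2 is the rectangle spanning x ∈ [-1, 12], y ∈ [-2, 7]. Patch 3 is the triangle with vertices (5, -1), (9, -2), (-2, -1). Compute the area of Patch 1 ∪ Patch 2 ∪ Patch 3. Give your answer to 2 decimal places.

By inclusion–exclusion:
Individual areas: |Patch 1| = 19, |Patch 2| = 117, |Patch 3| = 3.5.
|Patch 1∩Patch 2| = 14.9286.
|Patch 1∩Patch 3| = 0.
|Patch 2∩Patch 3| = 3.4545.
|Patch 1∩Patch 2∩Patch 3| = 0.
|Patch 1 ∪ Patch 2 ∪ Patch 3| = 139.5 − 18.3831 + 0 = 121.12.

121.12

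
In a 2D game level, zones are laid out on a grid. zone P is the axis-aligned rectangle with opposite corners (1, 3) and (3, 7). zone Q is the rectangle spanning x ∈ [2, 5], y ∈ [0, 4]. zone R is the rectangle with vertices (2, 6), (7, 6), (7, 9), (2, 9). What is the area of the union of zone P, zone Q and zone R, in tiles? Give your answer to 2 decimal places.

By inclusion–exclusion:
Individual areas: |zone P| = 8, |zone Q| = 12, |zone R| = 15.
|zone P∩zone Q|: x∈[2,3], y∈[3,4] → 1·1 = 1.
|zone P∩zone R|: x∈[2,3], y∈[6,7] → 1·1 = 1.
|zone Q∩zone R| = 0 (no overlap).
|zone P∩zone Q∩zone R| = 0.
|zone P ∪ zone Q ∪ zone R| = 35 − 2 + 0 = 33.00.

33.00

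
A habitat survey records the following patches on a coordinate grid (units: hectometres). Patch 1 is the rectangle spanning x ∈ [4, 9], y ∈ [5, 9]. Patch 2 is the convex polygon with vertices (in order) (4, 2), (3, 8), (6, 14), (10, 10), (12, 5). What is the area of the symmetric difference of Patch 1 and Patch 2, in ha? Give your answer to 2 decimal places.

43.00

|Patch 1| = 20, |Patch 2| = 63, |Patch 1∩Patch 2| = 20.
|Patch 1 △ Patch 2| = |Patch 1| + |Patch 2| − 2·|Patch 1∩Patch 2| = 20 + 63 − 40 = 43.00.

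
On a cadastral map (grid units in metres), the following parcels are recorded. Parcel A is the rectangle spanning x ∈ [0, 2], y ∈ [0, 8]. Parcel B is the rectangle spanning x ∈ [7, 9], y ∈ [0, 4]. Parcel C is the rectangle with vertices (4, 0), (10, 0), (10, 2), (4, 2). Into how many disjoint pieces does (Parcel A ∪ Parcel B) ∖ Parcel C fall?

(Parcel A ∪ Parcel B) ∖ Parcel C splits into 2 disjoint pieces (area 16, area 4).

2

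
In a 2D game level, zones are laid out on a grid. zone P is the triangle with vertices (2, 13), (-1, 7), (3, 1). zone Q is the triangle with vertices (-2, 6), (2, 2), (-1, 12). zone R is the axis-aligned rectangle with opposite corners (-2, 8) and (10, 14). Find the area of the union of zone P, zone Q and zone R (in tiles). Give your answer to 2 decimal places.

91.81

By inclusion–exclusion:
Individual areas: |zone P| = 21, |zone Q| = 14, |zone R| = 72.
|zone P∩zone Q| = 4.4744.
|zone P∩zone R| = 7.2917.
|zone Q∩zone R| = 3.7333.
|zone P∩zone Q∩zone R| = 0.3063.
|zone P ∪ zone Q ∪ zone R| = 107 − 15.4994 + 0.3063 = 91.81.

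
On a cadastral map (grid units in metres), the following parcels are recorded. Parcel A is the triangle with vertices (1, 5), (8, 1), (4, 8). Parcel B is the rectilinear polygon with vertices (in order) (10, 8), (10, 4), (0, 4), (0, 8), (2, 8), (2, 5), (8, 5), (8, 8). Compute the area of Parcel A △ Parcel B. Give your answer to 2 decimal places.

|Parcel A| = 16.5, |Parcel B| = 22, |Parcel A∩Parcel B| = 4.625.
|Parcel A △ Parcel B| = |Parcel A| + |Parcel B| − 2·|Parcel A∩Parcel B| = 16.5 + 22 − 9.25 = 29.25.

29.25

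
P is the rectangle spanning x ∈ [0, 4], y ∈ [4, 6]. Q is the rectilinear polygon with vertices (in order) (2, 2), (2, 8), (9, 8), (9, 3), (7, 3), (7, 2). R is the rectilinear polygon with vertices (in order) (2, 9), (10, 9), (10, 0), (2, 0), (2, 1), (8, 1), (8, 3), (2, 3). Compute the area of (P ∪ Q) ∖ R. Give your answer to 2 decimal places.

|P ∪ Q| = 44.
|(P ∪ Q) ∩ R| = 35.
|(P ∪ Q) ∖ R| = 44 − 35 = 9.00.

9.00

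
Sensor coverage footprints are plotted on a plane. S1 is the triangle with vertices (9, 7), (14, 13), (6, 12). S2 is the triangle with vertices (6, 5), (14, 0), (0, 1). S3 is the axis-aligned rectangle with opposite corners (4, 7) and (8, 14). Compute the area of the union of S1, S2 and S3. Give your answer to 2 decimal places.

76.92

By inclusion–exclusion:
Individual areas: |S1| = 21.5, |S2| = 31, |S3| = 28.
|S1∩S2| = 0.
|S1∩S3| = 3.5833.
|S2∩S3| = 0.
|S1∩S2∩S3| = 0.
|S1 ∪ S2 ∪ S3| = 80.5 − 3.5833 + 0 = 76.92.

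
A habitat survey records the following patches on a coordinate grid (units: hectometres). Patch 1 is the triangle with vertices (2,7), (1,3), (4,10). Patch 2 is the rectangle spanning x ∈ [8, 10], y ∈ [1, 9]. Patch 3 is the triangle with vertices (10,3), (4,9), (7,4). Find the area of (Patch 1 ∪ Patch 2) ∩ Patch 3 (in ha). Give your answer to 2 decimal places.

1.33

The region (Patch 1 ∪ Patch 2) ∩ Patch 3 is the polygon with vertices (8,5), (10,3), (8,3.667).
By the shoelace formula its area is 1.33.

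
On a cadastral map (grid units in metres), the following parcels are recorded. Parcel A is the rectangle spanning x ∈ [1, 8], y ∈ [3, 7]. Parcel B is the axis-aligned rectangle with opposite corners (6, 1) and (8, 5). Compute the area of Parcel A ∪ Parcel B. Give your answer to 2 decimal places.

By inclusion–exclusion:
Individual areas: |Parcel A| = 28, |Parcel B| = 8.
|Parcel A∩Parcel B|: x∈[6,8], y∈[3,5] → 2·2 = 4.
|Parcel A ∪ Parcel B| = 36 − 4 = 32.00.

32.00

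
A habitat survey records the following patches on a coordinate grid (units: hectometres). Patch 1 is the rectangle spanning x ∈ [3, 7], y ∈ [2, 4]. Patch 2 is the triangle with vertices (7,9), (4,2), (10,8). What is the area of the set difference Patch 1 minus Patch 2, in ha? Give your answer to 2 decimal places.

|Patch 1| = 8, |Patch 1∩Patch 2| = 1.1429.
|Patch 1 ∖ Patch 2| = |Patch 1| − |Patch 1∩Patch 2| = 8 − 1.1429 = 6.86.

6.86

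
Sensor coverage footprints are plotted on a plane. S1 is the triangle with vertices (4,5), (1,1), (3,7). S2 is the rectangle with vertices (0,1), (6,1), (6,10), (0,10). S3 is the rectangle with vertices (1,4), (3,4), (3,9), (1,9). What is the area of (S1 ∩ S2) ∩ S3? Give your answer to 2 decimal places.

The region (S1 ∩ S2) ∩ S3 is the polygon with vertices (3,7), (3,4), (2,4).
By the shoelace formula its area is 1.50.

1.50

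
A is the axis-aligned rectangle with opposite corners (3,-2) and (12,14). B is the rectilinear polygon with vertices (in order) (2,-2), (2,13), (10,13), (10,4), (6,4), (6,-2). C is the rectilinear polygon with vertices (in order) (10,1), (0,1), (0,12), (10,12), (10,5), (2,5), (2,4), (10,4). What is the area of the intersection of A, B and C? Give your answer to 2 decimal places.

58.00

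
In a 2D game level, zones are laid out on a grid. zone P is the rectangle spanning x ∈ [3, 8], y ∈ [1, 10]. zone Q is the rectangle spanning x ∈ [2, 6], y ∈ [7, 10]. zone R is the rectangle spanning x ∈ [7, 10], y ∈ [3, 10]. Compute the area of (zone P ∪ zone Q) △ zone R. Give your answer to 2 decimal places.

55.00

|zone P ∪ zone Q| = 48.
|(zone P ∪ zone Q) ∩ zone R| = 7.
|(zone P ∪ zone Q) △ zone R| = 48 + 21 − 14 = 55.00.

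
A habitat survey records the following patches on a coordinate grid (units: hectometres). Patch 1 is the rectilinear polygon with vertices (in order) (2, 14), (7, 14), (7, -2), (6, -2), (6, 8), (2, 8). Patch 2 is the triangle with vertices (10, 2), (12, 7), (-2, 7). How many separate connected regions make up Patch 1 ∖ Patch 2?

Patch 1 ∖ Patch 2 splits into 2 disjoint pieces (area 31, area 5.4583).

2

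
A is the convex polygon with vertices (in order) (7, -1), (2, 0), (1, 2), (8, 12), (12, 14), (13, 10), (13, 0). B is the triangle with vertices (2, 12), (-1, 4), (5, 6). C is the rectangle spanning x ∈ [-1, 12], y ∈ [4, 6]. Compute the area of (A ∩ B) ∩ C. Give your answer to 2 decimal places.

The region (A ∩ B) ∩ C is the polygon with vertices (3.435,5.478), (3.8,6), (5,6).
By the shoelace formula its area is 0.31.

0.31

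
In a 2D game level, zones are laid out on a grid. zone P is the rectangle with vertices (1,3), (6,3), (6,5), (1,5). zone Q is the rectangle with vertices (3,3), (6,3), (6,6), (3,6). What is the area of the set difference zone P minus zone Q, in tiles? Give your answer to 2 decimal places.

4.00

|zone P∩zone Q|: x∈[3,6], y∈[3,5] → 3·2 = 6.
|zone P| = 10.
|zone P ∖ zone Q| = |zone P| − |zone P∩zone Q| = 10 − 6 = 4.00.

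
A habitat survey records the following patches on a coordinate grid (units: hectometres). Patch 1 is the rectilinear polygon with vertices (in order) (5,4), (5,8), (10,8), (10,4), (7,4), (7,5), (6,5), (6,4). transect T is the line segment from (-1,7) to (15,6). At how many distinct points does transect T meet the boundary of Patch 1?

2

The segment meets the boundary at (10,6.312), (5,6.625).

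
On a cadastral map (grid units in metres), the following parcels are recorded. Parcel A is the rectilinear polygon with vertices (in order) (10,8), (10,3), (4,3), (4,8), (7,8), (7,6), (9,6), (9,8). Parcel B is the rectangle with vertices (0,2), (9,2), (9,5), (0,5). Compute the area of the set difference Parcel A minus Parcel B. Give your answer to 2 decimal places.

16.00

|Parcel A| = 26, |Parcel A∩Parcel B| = 10.
|Parcel A ∖ Parcel B| = |Parcel A| − |Parcel A∩Parcel B| = 26 − 10 = 16.00.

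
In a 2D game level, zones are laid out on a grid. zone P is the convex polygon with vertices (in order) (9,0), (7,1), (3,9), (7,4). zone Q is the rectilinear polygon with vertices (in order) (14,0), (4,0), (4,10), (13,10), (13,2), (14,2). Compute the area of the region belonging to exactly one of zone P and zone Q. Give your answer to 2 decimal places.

|zone P| = 9, |zone Q| = 92, |zone P∩zone Q| = 8.625.
|zone P △ zone Q| = |zone P| + |zone Q| − 2·|zone P∩zone Q| = 9 + 92 − 17.25 = 83.75.

83.75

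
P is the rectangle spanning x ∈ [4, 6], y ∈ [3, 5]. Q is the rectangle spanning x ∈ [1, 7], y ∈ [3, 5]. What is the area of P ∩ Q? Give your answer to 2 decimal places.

|P∩Q|: x∈[4,6], y∈[3,5] → 2·2 = 4.

4.00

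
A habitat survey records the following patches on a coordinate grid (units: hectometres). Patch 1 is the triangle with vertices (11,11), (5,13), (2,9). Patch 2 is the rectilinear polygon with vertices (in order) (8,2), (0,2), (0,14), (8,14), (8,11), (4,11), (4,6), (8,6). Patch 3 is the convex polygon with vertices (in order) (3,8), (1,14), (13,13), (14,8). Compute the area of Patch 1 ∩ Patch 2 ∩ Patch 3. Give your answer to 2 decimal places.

7.90

The intersection is the polygon with vertices (5,13), (8,12), (8,11), (4,11), (4,9.444), (2.621,9.138), (2.462,9.615).
By the shoelace formula its area is 7.90.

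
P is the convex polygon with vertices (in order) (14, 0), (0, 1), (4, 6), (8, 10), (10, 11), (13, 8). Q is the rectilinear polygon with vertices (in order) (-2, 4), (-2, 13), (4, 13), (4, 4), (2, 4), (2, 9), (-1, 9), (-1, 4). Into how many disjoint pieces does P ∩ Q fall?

P ∩ Q is a single connected region.

1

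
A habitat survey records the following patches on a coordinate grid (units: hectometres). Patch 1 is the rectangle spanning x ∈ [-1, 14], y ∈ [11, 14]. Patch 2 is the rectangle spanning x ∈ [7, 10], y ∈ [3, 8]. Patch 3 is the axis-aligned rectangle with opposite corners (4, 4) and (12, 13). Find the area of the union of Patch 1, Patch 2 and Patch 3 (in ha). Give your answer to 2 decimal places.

104.00

By inclusion–exclusion:
Individual areas: |Patch 1| = 45, |Patch 2| = 15, |Patch 3| = 72.
|Patch 1∩Patch 2| = 0 (no overlap).
|Patch 1∩Patch 3|: x∈[4,12], y∈[11,13] → 8·2 = 16.
|Patch 2∩Patch 3|: x∈[7,10], y∈[4,8] → 3·4 = 12.
|Patch 1∩Patch 2∩Patch 3| = 0.
|Patch 1 ∪ Patch 2 ∪ Patch 3| = 132 − 28 + 0 = 104.00.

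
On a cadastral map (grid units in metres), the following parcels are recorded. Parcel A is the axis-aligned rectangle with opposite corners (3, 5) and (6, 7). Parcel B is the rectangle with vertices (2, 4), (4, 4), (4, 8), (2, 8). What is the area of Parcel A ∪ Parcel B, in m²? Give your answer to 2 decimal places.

12.00

By inclusion–exclusion:
Individual areas: |Parcel A| = 6, |Parcel B| = 8.
|Parcel A∩Parcel B|: x∈[3,4], y∈[5,7] → 1·2 = 2.
|Parcel A ∪ Parcel B| = 14 − 2 = 12.00.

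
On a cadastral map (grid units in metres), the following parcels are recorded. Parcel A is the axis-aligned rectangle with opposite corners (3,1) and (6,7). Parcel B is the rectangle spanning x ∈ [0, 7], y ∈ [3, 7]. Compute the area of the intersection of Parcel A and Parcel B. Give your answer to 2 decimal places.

|Parcel A∩Parcel B|: x∈[3,6], y∈[3,7] → 3·4 = 12.

12.00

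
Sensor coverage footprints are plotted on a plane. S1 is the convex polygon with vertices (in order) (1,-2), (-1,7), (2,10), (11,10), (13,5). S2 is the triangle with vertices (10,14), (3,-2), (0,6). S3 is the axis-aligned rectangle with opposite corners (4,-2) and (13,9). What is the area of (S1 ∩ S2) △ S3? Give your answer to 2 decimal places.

110.67

|S1 ∩ S2| = 44.8908.
|(S1 ∩ S2) ∩ S3| = 16.6116.
|(S1 ∩ S2) △ S3| = 44.8908 + 99 − 33.2232 = 110.67.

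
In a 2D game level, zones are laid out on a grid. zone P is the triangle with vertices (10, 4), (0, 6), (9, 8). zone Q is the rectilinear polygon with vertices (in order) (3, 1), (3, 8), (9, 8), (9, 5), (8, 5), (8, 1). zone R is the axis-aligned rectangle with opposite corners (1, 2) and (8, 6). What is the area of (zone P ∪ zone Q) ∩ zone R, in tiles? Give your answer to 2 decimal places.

The region (zone P ∪ zone Q) ∩ zone R is the polygon with vertices (8,2), (3,2), (3,5.4), (1,5.8), (1,6), (8,6), (8,4.4).
By the shoelace formula its area is 20.80.

20.80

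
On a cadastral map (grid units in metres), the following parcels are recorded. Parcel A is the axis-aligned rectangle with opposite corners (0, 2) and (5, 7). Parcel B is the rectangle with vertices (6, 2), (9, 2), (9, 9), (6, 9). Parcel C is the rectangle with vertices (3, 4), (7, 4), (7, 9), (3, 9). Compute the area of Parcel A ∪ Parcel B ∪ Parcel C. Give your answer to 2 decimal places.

By inclusion–exclusion:
Individual areas: |Parcel A| = 25, |Parcel B| = 21, |Parcel C| = 20.
|Parcel A∩Parcel B| = 0 (no overlap).
|Parcel A∩Parcel C|: x∈[3,5], y∈[4,7] → 2·3 = 6.
|Parcel B∩Parcel C|: x∈[6,7], y∈[4,9] → 1·5 = 5.
|Parcel A∩Parcel B∩Parcel C| = 0.
|Parcel A ∪ Parcel B ∪ Parcel C| = 66 − 11 + 0 = 55.00.

55.00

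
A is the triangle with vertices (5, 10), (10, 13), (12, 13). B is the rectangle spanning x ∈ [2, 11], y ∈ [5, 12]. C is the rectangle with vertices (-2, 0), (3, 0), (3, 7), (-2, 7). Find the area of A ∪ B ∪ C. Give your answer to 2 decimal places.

97.67

By inclusion–exclusion:
Individual areas: |A| = 3, |B| = 63, |C| = 35.
|A∩B| = 1.3333.
|A∩C| = 0.
|B∩C|: x∈[2,3], y∈[5,7] → 1·2 = 2.
|A∩B∩C| = 0.
|A ∪ B ∪ C| = 101 − 3.3333 + 0 = 97.67.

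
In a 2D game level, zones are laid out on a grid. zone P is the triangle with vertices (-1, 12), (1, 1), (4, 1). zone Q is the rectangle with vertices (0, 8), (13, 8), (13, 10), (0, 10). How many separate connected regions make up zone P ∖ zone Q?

1

zone P ∖ zone Q is a single connected region.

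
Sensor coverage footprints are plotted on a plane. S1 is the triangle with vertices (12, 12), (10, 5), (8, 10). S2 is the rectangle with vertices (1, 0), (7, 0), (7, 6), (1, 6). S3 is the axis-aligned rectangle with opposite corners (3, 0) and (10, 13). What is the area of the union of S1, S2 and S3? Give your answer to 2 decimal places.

109.00

By inclusion–exclusion:
Individual areas: |S1| = 12, |S2| = 36, |S3| = 91.
|S1∩S2| = 0.
|S1∩S3| = 6.
|S2∩S3|: x∈[3,7], y∈[0,6] → 4·6 = 24.
|S1∩S2∩S3| = 0.
|S1 ∪ S2 ∪ S3| = 139 − 30 + 0 = 109.00.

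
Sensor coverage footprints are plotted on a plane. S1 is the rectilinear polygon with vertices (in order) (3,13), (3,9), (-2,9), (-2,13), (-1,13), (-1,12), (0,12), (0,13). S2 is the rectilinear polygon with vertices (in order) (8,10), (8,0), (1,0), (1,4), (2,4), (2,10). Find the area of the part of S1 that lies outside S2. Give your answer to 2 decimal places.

|S1| = 19, |S1∩S2| = 1.
|S1 ∖ S2| = |S1| − |S1∩S2| = 19 − 1 = 18.00.

18.00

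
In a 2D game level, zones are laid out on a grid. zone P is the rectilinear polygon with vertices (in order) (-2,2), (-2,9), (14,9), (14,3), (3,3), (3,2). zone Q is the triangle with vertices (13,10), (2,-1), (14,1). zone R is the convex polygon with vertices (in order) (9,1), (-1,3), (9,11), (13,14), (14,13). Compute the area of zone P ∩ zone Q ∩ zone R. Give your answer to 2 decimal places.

The intersection is the polygon with vertices (6,3), (12,9), (12.333,9), (9.833,3).
By the shoelace formula its area is 12.50.

12.50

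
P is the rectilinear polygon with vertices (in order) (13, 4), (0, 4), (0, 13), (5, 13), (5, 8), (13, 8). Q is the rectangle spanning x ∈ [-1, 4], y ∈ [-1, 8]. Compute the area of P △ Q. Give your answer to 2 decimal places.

|P| = 77, |Q| = 45, |P∩Q| = 16.
|P △ Q| = |P| + |Q| − 2·|P∩Q| = 77 + 45 − 32 = 90.00.

90.00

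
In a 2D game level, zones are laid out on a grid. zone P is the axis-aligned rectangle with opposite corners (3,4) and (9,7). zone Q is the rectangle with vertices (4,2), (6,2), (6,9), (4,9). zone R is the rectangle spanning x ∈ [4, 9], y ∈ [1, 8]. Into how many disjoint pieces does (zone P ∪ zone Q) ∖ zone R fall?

2

(zone P ∪ zone Q) ∖ zone R splits into 2 disjoint pieces (area 3, area 2).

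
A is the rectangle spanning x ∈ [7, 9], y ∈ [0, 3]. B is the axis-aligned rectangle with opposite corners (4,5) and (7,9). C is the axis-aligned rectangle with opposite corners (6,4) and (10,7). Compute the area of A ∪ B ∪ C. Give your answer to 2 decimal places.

28.00

By inclusion–exclusion:
Individual areas: |A| = 6, |B| = 12, |C| = 12.
|A∩B| = 0 (no overlap).
|A∩C| = 0 (no overlap).
|B∩C|: x∈[6,7], y∈[5,7] → 1·2 = 2.
|A∩B∩C| = 0.
|A ∪ B ∪ C| = 30 − 2 + 0 = 28.00.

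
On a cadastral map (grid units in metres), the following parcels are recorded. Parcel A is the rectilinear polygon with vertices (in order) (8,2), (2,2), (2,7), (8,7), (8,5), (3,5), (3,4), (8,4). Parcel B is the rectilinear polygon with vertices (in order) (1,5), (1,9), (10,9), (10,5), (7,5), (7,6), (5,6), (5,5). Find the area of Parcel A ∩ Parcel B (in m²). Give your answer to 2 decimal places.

10.00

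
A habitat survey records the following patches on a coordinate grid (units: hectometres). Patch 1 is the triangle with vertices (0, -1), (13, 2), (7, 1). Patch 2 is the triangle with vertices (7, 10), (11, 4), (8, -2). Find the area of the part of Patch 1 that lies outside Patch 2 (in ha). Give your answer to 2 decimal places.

|Patch 1| = 2.5, |Patch 1∩Patch 2| = 0.5265.
|Patch 1 ∖ Patch 2| = |Patch 1| − |Patch 1∩Patch 2| = 2.5 − 0.5265 = 1.97.

1.97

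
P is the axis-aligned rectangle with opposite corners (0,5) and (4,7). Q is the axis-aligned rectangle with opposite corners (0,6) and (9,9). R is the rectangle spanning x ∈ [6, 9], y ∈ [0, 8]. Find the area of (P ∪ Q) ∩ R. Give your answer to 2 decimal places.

The region (P ∪ Q) ∩ R is the polygon with vertices (9,6), (6,6), (6,8), (9,8).
By the shoelace formula its area is 6.00.

6.00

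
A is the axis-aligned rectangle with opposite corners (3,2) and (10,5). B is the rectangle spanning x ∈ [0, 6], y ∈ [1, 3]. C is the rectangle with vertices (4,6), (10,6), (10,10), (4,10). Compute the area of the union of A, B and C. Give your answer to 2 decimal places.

54.00

By inclusion–exclusion:
Individual areas: |A| = 21, |B| = 12, |C| = 24.
|A∩B|: x∈[3,6], y∈[2,3] → 3·1 = 3.
|A∩C| = 0 (no overlap).
|B∩C| = 0 (no overlap).
|A∩B∩C| = 0.
|A ∪ B ∪ C| = 57 − 3 + 0 = 54.00.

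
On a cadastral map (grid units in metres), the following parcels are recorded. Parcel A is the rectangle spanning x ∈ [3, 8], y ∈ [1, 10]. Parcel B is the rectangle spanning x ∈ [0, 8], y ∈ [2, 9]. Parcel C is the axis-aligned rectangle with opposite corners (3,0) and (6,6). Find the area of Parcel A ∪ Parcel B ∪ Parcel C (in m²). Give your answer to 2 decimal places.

69.00

By inclusion–exclusion:
Individual areas: |Parcel A| = 45, |Parcel B| = 56, |Parcel C| = 18.
|Parcel A∩Parcel B|: x∈[3,8], y∈[2,9] → 5·7 = 35.
|Parcel A∩Parcel C|: x∈[3,6], y∈[1,6] → 3·5 = 15.
|Parcel B∩Parcel C|: x∈[3,6], y∈[2,6] → 3·4 = 12.
|Parcel A∩Parcel B∩Parcel C| = 12.
|Parcel A ∪ Parcel B ∪ Parcel C| = 119 − 62 + 12 = 69.00.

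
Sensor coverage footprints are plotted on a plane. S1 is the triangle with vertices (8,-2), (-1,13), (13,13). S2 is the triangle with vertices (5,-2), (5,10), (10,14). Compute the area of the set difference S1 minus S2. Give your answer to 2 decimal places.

|S1| = 105, |S1∩S2| = 26.9628.
|S1 ∖ S2| = |S1| − |S1∩S2| = 105 − 26.9628 = 78.04.

78.04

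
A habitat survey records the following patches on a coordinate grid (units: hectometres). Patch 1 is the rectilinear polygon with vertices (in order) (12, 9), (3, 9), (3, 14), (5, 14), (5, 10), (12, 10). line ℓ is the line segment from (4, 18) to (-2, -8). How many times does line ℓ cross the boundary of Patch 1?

2

The segment meets the boundary at (3,13.667), (3.077,14).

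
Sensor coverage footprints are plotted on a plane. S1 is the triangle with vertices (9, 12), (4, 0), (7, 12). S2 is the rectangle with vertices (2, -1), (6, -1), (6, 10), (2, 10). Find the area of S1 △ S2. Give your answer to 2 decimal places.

49.60

|S1| = 12, |S2| = 44, |S1∩S2| = 3.2.
|S1 △ S2| = |S1| + |S2| − 2·|S1∩S2| = 12 + 44 − 6.4 = 49.60.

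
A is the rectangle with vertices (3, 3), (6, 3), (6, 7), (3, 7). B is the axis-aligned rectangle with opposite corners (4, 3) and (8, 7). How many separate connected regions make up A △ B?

A △ B splits into 2 disjoint pieces (area 8, area 4).

2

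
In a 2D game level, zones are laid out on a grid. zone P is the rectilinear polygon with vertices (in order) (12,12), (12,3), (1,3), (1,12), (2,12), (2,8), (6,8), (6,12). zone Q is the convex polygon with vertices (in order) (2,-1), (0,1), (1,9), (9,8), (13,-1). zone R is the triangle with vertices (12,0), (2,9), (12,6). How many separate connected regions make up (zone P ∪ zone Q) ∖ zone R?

2

(zone P ∪ zone Q) ∖ zone R splits into 2 disjoint pieces (area 73.1149, area 31.5446).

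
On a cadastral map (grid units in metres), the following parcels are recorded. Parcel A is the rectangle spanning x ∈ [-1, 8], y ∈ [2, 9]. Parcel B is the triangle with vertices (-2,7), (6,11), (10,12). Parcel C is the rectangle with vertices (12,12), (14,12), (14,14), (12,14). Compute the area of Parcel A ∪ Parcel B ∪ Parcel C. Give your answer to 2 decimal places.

70.24

By inclusion–exclusion:
Individual areas: |Parcel A| = 63, |Parcel B| = 4, |Parcel C| = 4.
|Parcel A∩Parcel B| = 0.7583.
|Parcel A∩Parcel C| = 0 (no overlap).
|Parcel B∩Parcel C| = 0.
|Parcel A∩Parcel B∩Parcel C| = 0.
|Parcel A ∪ Parcel B ∪ Parcel C| = 71 − 0.7583 + 0 = 70.24.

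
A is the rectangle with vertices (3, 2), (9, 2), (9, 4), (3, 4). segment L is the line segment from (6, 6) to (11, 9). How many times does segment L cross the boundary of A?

0

The segment lies entirely outside A and never meets its boundary.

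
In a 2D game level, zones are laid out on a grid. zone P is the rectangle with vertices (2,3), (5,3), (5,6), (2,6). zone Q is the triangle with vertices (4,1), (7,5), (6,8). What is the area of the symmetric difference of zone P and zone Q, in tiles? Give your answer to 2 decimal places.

14.86

|zone P| = 9, |zone Q| = 6.5, |zone P∩zone Q| = 0.3214.
|zone P △ zone Q| = |zone P| + |zone Q| − 2·|zone P∩zone Q| = 9 + 6.5 − 0.6429 = 14.86.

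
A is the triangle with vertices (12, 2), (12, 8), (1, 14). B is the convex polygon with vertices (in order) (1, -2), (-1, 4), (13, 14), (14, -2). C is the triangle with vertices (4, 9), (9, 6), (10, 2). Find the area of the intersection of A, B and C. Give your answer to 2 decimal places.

The intersection is the polygon with vertices (7.519,6.889), (9,6), (9.25,5).
By the shoelace formula its area is 0.63.

0.63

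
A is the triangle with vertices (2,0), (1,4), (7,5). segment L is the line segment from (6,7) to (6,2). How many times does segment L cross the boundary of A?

2

The segment meets the boundary at (6,4), (6,4.833).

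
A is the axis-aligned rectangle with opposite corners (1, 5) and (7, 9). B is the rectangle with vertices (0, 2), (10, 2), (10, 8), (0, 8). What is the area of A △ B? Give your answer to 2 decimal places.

|A∩B|: x∈[1,7], y∈[5,8] → 6·3 = 18.
|A △ B| = |A| + |B| − 2·|A∩B| = 24 + 60 − 36 = 48.00.

48.00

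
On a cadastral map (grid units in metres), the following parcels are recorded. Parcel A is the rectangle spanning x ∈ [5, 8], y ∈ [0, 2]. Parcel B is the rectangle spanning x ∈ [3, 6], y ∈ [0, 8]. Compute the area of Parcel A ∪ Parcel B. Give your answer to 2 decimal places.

28.00

By inclusion–exclusion:
Individual areas: |Parcel A| = 6, |Parcel B| = 24.
|Parcel A∩Parcel B|: x∈[5,6], y∈[0,2] → 1·2 = 2.
|Parcel A ∪ Parcel B| = 30 − 2 = 28.00.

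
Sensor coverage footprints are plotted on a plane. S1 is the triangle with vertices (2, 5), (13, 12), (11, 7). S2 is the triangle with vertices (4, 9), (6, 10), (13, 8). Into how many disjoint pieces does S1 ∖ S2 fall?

2

S1 ∖ S2 splits into 2 disjoint pieces (area 12.8611, area 5.8043).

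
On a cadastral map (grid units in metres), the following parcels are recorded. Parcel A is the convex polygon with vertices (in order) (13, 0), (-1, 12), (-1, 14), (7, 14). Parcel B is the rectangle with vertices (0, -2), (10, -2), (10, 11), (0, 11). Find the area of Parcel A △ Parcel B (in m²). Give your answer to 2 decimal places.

123.98

|Parcel A| = 70, |Parcel B| = 130, |Parcel A∩Parcel B| = 38.0119.
|Parcel A △ Parcel B| = |Parcel A| + |Parcel B| − 2·|Parcel A∩Parcel B| = 70 + 130 − 76.0238 = 123.98.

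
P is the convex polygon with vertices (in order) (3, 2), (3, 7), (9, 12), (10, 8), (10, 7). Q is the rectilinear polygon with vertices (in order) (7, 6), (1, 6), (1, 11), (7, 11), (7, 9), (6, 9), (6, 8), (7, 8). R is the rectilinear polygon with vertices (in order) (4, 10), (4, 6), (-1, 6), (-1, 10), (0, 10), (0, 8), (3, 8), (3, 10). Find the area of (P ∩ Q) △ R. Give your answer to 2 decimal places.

20.83

|P ∩ Q| = 9.6667.
|(P ∩ Q) ∩ R| = 1.4167.
|(P ∩ Q) △ R| = 9.6667 + 14 − 2.8333 = 20.83.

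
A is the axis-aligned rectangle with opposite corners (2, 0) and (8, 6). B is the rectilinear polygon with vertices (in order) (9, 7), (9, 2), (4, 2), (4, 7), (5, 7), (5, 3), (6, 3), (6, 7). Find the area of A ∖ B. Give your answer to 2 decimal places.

23.00

|A| = 36, |A∩B| = 13.
|A ∖ B| = |A| − |A∩B| = 36 − 13 = 23.00.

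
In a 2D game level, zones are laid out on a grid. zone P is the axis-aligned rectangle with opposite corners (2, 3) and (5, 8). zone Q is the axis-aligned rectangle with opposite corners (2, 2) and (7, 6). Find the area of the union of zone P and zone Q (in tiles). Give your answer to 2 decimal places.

By inclusion–exclusion:
Individual areas: |zone P| = 15, |zone Q| = 20.
|zone P∩zone Q|: x∈[2,5], y∈[3,6] → 3·3 = 9.
|zone P ∪ zone Q| = 35 − 9 = 26.00.

26.00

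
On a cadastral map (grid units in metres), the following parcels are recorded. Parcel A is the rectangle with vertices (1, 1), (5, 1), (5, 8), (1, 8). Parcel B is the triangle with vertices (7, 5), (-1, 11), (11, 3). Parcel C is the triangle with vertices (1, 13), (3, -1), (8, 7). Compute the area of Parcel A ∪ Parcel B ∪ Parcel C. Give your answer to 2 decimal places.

53.57

By inclusion–exclusion:
Individual areas: |Parcel A| = 28, |Parcel B| = 4, |Parcel C| = 43.
|Parcel A∩Parcel B| = 0.75.
|Parcel A∩Parcel C| = 19.05.
|Parcel B∩Parcel C| = 2.3788.
|Parcel A∩Parcel B∩Parcel C| = 0.75.
|Parcel A ∪ Parcel B ∪ Parcel C| = 75 − 22.1788 + 0.75 = 53.57.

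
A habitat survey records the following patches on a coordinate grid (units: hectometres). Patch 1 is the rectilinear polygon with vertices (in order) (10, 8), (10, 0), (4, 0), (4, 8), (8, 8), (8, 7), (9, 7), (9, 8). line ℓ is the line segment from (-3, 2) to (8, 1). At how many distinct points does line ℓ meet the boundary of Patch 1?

1

The segment meets the boundary at (4,1.364).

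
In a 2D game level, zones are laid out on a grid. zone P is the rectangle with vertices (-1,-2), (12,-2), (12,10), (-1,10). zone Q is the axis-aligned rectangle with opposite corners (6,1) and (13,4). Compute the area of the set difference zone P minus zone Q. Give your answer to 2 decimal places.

|zone P∩zone Q|: x∈[6,12], y∈[1,4] → 6·3 = 18.
|zone P| = 156.
|zone P ∖ zone Q| = |zone P| − |zone P∩zone Q| = 156 − 18 = 138.00.

138.00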